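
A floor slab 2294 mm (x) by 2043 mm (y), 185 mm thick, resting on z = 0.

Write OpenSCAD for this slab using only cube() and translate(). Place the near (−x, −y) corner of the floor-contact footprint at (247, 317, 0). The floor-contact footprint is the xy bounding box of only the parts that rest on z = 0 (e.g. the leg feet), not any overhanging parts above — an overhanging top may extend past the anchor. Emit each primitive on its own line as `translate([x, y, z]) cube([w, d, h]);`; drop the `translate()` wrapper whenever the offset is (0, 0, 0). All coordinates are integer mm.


translate([247, 317, 0]) cube([2294, 2043, 185]);


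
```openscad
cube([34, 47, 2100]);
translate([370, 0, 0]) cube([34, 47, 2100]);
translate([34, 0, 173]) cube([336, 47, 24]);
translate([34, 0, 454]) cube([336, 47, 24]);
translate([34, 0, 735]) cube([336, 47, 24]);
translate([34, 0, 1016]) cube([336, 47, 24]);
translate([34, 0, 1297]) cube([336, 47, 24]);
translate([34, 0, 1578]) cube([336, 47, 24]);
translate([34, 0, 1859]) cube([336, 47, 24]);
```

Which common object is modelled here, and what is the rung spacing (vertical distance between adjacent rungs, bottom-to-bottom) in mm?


A ladder. The rung spacing is 281 mm.

Two tall 34×47 posts with 7 short bars between them — a ladder. Adjacent rungs sit at z = 173 and z = 454, so the spacing is 454 − 173 = 281 mm.


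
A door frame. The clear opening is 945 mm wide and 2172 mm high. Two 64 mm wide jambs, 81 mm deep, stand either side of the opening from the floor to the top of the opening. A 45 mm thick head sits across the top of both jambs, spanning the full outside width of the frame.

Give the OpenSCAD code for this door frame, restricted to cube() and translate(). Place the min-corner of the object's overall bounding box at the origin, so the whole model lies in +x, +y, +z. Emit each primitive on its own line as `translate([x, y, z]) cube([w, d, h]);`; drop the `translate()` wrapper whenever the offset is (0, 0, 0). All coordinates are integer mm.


cube([64, 81, 2172]);
translate([1009, 0, 0]) cube([64, 81, 2172]);
translate([0, 0, 2172]) cube([1073, 81, 45]);


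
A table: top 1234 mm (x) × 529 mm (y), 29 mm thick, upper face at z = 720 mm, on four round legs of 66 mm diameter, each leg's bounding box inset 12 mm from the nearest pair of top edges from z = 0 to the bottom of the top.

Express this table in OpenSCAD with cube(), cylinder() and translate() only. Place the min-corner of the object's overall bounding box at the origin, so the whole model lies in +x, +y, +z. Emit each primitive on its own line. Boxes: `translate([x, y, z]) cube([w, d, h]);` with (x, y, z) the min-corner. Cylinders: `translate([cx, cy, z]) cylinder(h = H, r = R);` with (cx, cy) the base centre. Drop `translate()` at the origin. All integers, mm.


translate([0, 0, 691]) cube([1234, 529, 29]);
translate([45, 45, 0]) cylinder(h = 691, r = 33);
translate([1189, 45, 0]) cylinder(h = 691, r = 33);
translate([45, 484, 0]) cylinder(h = 691, r = 33);
translate([1189, 484, 0]) cylinder(h = 691, r = 33);


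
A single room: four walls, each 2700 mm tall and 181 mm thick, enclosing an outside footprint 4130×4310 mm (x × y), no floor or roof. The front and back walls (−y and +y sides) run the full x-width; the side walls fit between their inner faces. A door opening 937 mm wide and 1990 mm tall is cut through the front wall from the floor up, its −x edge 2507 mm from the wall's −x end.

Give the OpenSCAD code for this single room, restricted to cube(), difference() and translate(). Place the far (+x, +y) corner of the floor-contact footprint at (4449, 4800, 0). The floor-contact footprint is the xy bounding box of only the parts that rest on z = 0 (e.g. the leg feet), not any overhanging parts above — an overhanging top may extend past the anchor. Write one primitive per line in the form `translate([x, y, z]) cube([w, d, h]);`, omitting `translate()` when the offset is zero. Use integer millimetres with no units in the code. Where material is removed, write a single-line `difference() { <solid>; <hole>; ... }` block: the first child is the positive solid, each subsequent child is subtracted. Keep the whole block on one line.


difference() { translate([319, 490, 0]) cube([4130, 181, 2700]); translate([2826, 490, 0]) cube([937, 181, 1990]); }
translate([319, 4619, 0]) cube([4130, 181, 2700]);
translate([319, 671, 0]) cube([181, 3948, 2700]);
translate([4268, 671, 0]) cube([181, 3948, 2700]);


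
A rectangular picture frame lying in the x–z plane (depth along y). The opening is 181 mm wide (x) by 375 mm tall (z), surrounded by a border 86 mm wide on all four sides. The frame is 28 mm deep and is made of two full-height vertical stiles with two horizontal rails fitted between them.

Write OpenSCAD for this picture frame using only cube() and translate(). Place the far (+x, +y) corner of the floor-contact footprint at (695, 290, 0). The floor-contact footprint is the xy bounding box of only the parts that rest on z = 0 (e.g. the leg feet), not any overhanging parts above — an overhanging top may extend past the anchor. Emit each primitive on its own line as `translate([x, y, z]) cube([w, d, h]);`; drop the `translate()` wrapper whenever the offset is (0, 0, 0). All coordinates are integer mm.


translate([342, 262, 0]) cube([86, 28, 547]);
translate([609, 262, 0]) cube([86, 28, 547]);
translate([428, 262, 0]) cube([181, 28, 86]);
translate([428, 262, 461]) cube([181, 28, 86]);


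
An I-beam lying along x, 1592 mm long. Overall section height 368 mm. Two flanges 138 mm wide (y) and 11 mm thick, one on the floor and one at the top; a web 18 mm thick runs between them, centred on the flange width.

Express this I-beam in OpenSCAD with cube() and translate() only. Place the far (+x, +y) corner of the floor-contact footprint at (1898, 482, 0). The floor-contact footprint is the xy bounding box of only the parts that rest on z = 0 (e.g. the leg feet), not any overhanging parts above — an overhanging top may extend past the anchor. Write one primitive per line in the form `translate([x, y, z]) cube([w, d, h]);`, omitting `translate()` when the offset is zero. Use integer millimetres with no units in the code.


translate([306, 344, 0]) cube([1592, 138, 11]);
translate([306, 404, 11]) cube([1592, 18, 346]);
translate([306, 344, 357]) cube([1592, 138, 11]);


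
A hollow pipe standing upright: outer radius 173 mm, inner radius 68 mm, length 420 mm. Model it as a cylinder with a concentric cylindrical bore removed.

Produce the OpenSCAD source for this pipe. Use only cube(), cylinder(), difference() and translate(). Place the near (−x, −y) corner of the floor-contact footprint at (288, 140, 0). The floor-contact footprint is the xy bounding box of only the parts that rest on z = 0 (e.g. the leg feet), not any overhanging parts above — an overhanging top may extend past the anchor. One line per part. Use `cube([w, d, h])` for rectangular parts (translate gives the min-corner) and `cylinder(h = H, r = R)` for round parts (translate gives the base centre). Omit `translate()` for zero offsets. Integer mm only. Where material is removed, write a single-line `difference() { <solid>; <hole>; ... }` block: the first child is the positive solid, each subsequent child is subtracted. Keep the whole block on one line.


difference() { translate([461, 313, 0]) cylinder(h = 420, r = 173); translate([461, 313, 0]) cylinder(h = 420, r = 68); }


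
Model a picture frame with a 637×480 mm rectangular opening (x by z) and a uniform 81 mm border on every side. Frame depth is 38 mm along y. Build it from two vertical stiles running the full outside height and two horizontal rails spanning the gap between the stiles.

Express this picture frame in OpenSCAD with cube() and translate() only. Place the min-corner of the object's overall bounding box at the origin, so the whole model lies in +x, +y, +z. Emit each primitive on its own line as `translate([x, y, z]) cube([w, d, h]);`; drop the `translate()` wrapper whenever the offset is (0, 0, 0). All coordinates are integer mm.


cube([81, 38, 642]);
translate([718, 0, 0]) cube([81, 38, 642]);
translate([81, 0, 0]) cube([637, 38, 81]);
translate([81, 0, 561]) cube([637, 38, 81]);


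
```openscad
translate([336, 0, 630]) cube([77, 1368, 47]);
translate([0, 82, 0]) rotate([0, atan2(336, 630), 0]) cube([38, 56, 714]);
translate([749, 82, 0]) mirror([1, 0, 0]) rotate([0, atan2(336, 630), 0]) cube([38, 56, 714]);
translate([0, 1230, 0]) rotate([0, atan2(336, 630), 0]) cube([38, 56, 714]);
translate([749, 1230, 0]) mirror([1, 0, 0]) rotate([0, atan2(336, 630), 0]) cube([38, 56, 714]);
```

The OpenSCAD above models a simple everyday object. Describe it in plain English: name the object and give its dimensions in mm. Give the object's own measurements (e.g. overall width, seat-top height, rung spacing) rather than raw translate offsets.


A sawhorse. A 77×1368×47 mm beam (x, y, z) sits on two A-frame leg pairs. Each pair is two raked legs of 38×56 mm section (56 mm along y) splaying symmetrically in x. Each leg rises 630 mm vertically over 336 mm of horizontal reach and is 714 mm long along its own axis. Every leg's outer bottom edge rests on the floor and its outer top edge meets a bottom edge of the beam — the left legs (tilting toward +x) meet the beam's −x bottom edge, the right legs (their mirror images, tilting toward −x) meet its +x bottom edge — so the leg tops tuck under the beam, the beam's underside is 630 mm above the floor, and the feet are 749 mm apart outside-to-outside with the beam centred between them. The two leg pairs are set in 82 mm from either end of the beam.


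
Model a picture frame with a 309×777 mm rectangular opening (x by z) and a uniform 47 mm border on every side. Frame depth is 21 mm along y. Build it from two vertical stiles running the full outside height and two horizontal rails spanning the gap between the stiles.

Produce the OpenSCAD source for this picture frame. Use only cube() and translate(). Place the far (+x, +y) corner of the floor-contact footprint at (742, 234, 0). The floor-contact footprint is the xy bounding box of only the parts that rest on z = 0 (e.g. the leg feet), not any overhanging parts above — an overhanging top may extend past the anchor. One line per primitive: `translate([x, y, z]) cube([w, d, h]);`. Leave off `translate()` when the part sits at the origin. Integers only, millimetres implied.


translate([339, 213, 0]) cube([47, 21, 871]);
translate([695, 213, 0]) cube([47, 21, 871]);
translate([386, 213, 0]) cube([309, 21, 47]);
translate([386, 213, 824]) cube([309, 21, 47]);


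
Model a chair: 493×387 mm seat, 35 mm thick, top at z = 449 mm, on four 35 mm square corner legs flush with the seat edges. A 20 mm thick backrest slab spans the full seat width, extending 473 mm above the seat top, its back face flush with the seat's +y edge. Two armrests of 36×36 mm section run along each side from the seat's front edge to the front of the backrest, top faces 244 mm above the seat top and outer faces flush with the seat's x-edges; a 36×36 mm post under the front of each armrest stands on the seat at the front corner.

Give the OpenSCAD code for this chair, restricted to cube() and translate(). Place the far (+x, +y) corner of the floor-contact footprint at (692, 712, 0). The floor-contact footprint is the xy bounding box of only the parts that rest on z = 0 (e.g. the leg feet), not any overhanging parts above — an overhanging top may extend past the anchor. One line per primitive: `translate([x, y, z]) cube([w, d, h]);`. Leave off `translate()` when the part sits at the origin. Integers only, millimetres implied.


// leg_h = 449 - 35 = 414
// arm post h = 244 - 36 = 208
translate([199, 325, 414]) cube([493, 387, 35]);
translate([199, 325, 0]) cube([35, 35, 414]);
translate([657, 325, 0]) cube([35, 35, 414]);
translate([199, 677, 0]) cube([35, 35, 414]);
translate([657, 677, 0]) cube([35, 35, 414]);
translate([199, 692, 449]) cube([493, 20, 473]);
translate([199, 325, 657]) cube([36, 367, 36]);
translate([656, 325, 657]) cube([36, 367, 36]);
translate([199, 325, 449]) cube([36, 36, 208]);
translate([656, 325, 449]) cube([36, 36, 208]);


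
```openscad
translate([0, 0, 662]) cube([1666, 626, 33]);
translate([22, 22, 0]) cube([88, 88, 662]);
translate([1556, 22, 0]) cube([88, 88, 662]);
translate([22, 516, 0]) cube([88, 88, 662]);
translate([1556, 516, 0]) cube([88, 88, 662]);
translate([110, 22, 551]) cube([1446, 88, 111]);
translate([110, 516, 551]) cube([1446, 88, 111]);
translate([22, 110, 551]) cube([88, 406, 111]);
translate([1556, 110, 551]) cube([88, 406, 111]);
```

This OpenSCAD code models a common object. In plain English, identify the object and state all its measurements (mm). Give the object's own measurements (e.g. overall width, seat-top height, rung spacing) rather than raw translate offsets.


A table: top 1666 mm (x) × 626 mm (y), 33 mm thick, upper face at z = 695 mm, on four 88×88 mm square legs, each inset 22 mm from the nearest pair of top edges from z = 0 to the bottom of the top. Four apron rails, 88 mm thick and 111 mm tall, run between adjacent legs with their top edges flush with the underside of the top and their outer faces flush with the legs' outer faces.


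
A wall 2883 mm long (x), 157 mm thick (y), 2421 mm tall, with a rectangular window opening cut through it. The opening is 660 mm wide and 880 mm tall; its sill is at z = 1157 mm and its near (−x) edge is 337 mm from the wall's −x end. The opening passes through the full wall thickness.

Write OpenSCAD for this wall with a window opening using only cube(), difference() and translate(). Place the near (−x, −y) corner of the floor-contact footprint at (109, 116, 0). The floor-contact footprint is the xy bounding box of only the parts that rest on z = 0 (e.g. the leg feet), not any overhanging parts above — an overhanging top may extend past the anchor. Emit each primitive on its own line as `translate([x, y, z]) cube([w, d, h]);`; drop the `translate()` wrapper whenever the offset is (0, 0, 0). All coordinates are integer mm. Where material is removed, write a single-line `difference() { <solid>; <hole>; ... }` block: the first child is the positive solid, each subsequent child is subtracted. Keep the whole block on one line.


difference() { translate([109, 116, 0]) cube([2883, 157, 2421]); translate([446, 116, 1157]) cube([660, 157, 880]); }


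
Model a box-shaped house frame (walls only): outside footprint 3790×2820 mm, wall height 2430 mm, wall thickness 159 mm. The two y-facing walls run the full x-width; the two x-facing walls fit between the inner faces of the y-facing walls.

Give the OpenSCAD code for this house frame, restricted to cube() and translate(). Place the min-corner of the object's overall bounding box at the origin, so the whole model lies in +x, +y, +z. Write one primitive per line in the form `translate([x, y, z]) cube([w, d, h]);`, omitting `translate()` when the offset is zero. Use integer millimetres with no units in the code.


cube([3790, 159, 2430]);
translate([0, 2661, 0]) cube([3790, 159, 2430]);
translate([0, 159, 0]) cube([159, 2502, 2430]);
translate([3631, 159, 0]) cube([159, 2502, 2430]);


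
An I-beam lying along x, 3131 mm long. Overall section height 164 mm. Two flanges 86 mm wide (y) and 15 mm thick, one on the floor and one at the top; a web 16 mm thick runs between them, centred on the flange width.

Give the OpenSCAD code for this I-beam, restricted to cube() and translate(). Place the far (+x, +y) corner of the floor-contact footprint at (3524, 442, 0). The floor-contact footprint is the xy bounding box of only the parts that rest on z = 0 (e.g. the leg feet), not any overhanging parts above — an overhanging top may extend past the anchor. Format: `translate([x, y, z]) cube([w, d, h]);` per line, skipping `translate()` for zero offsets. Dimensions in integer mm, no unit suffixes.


translate([393, 356, 0]) cube([3131, 86, 15]);
translate([393, 391, 15]) cube([3131, 16, 134]);
translate([393, 356, 149]) cube([3131, 86, 15]);


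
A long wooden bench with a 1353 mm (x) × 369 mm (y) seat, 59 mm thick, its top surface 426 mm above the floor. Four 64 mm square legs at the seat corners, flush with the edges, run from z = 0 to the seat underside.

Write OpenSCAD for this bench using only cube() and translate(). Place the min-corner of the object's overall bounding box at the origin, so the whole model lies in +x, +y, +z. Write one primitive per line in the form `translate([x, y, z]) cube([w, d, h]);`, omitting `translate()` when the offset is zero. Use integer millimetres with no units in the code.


// leg_h = 426 − 59 = 367
translate([0, 0, 367]) cube([1353, 369, 59]);
cube([64, 64, 367]);
translate([0, 305, 0]) cube([64, 64, 367]);
translate([1289, 0, 0]) cube([64, 64, 367]);
translate([1289, 305, 0]) cube([64, 64, 367]);


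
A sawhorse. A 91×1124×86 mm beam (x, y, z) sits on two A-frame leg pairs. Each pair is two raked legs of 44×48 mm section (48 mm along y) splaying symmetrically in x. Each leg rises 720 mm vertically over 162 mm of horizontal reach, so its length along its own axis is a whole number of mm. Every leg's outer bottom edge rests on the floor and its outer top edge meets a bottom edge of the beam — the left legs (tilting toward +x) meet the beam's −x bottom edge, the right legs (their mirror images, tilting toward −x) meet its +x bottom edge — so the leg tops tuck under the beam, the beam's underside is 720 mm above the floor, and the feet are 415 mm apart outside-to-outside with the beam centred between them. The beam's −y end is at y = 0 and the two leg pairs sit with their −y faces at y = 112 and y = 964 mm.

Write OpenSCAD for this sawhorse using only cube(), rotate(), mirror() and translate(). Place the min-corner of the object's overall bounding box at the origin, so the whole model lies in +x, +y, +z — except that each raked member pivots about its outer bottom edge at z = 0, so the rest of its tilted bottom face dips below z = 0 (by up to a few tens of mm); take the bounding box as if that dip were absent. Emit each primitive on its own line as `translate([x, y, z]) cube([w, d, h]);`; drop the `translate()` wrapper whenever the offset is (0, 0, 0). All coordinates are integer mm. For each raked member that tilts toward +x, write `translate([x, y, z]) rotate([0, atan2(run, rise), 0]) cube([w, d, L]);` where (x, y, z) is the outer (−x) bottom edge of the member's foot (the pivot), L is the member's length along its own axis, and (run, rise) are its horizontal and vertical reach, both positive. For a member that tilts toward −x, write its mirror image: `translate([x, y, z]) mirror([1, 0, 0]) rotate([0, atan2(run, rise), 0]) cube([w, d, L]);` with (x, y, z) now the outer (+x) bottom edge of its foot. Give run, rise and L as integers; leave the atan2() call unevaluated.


translate([162, 0, 720]) cube([91, 1124, 86]);
translate([0, 112, 0]) rotate([0, atan2(162, 720), 0]) cube([44, 48, 738]);
translate([415, 112, 0]) mirror([1, 0, 0]) rotate([0, atan2(162, 720), 0]) cube([44, 48, 738]);
translate([0, 964, 0]) rotate([0, atan2(162, 720), 0]) cube([44, 48, 738]);
translate([415, 964, 0]) mirror([1, 0, 0]) rotate([0, atan2(162, 720), 0]) cube([44, 48, 738]);


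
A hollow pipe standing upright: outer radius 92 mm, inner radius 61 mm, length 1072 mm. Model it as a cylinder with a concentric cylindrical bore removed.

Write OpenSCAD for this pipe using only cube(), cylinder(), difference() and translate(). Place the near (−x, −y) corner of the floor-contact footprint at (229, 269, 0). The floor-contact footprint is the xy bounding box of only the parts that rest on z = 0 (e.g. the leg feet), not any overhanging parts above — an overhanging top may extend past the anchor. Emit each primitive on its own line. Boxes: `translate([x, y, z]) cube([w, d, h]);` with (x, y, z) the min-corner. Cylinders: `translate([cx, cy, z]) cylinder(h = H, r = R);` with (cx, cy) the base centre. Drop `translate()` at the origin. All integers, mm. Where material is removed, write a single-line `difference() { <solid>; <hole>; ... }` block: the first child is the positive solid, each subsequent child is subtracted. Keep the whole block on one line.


difference() { translate([321, 361, 0]) cylinder(h = 1072, r = 92); translate([321, 361, 0]) cylinder(h = 1072, r = 61); }


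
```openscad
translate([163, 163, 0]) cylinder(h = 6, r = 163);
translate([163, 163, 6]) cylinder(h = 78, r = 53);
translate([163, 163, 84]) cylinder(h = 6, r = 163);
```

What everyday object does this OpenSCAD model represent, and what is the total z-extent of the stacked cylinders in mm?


A spool. The overall height is 90 mm.

Three coaxial cylinders, large–small–large — a spool. Two 6 mm flanges and a 78 mm core give 6 + 78 + 6 = 90 mm.


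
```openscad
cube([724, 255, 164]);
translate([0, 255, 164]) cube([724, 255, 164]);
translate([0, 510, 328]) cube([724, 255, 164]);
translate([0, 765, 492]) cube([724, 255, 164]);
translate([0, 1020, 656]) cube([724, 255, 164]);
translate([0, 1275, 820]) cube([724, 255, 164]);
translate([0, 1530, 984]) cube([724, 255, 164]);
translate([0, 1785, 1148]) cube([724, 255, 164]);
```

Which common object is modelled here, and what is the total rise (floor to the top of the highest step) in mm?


A staircase. The total rise is 1312 mm.

8 identical blocks, each offset up and back from the previous — a staircase. Each step is 164 mm tall and there are 8 of them, so the total rise is 8 × 164 = 1312 mm.


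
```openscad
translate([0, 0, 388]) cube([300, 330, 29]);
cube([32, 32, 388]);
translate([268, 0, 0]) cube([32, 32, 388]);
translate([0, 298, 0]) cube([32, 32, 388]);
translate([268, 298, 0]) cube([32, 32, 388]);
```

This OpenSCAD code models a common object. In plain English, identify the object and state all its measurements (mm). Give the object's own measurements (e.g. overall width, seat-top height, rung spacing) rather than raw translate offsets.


A simple wooden stool: a rectangular seat 300 mm (x) by 330 mm (y), 29 mm thick, top face at z = 417 mm, on four square legs, each 32×32 mm in cross-section. The legs rest on z = 0, each flush with a corner of the seat.


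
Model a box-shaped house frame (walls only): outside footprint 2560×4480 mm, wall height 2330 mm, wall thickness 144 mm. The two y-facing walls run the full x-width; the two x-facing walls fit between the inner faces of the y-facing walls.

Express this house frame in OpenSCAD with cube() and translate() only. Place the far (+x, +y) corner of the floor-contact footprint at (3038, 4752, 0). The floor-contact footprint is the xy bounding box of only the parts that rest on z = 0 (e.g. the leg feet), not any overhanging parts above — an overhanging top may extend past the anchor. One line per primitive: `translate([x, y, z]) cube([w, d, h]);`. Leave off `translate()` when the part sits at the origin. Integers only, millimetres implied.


translate([478, 272, 0]) cube([2560, 144, 2330]);
translate([478, 4608, 0]) cube([2560, 144, 2330]);
translate([478, 416, 0]) cube([144, 4192, 2330]);
translate([2894, 416, 0]) cube([144, 4192, 2330]);


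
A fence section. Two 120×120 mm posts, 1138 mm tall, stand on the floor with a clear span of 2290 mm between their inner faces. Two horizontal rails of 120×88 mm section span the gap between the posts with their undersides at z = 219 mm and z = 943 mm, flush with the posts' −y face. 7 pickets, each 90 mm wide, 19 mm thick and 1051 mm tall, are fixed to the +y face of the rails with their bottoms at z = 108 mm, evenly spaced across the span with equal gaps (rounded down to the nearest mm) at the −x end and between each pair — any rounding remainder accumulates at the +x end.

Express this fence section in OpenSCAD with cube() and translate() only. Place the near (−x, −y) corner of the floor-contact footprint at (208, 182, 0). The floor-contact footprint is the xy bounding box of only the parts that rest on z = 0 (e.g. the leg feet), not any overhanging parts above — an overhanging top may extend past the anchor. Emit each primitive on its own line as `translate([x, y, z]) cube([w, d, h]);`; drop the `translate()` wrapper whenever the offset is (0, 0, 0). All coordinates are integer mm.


translate([208, 182, 0]) cube([120, 120, 1138]);
translate([2618, 182, 0]) cube([120, 120, 1138]);
translate([328, 182, 219]) cube([2290, 120, 88]);
translate([328, 182, 943]) cube([2290, 120, 88]);
translate([535, 302, 108]) cube([90, 19, 1051]);
translate([832, 302, 108]) cube([90, 19, 1051]);
translate([1129, 302, 108]) cube([90, 19, 1051]);
translate([1426, 302, 108]) cube([90, 19, 1051]);
translate([1723, 302, 108]) cube([90, 19, 1051]);
translate([2020, 302, 108]) cube([90, 19, 1051]);
translate([2317, 302, 108]) cube([90, 19, 1051]);


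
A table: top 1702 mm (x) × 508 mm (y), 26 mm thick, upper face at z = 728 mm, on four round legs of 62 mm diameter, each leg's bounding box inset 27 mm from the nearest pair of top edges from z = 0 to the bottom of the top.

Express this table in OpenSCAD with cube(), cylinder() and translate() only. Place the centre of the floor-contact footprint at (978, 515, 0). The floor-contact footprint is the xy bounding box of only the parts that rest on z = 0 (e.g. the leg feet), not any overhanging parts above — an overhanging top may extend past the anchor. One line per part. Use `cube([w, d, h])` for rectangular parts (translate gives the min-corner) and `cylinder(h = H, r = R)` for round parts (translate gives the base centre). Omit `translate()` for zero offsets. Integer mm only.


translate([127, 261, 702]) cube([1702, 508, 26]);
translate([185, 319, 0]) cylinder(h = 702, r = 31);
translate([1771, 319, 0]) cylinder(h = 702, r = 31);
translate([185, 711, 0]) cylinder(h = 702, r = 31);
translate([1771, 711, 0]) cylinder(h = 702, r = 31);


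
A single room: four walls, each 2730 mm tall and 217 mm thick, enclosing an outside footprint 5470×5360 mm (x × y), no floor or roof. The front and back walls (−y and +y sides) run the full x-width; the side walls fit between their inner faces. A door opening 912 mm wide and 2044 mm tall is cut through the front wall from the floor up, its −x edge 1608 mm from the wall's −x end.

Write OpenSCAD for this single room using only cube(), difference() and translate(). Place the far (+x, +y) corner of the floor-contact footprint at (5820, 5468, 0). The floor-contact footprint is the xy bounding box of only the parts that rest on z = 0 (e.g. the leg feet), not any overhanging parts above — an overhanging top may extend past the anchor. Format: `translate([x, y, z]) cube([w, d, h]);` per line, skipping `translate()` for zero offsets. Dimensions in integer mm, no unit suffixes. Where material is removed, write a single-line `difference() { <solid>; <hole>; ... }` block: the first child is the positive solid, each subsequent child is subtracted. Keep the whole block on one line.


difference() { translate([350, 108, 0]) cube([5470, 217, 2730]); translate([1958, 108, 0]) cube([912, 217, 2044]); }
translate([350, 5251, 0]) cube([5470, 217, 2730]);
translate([350, 325, 0]) cube([217, 4926, 2730]);
translate([5603, 325, 0]) cube([217, 4926, 2730]);


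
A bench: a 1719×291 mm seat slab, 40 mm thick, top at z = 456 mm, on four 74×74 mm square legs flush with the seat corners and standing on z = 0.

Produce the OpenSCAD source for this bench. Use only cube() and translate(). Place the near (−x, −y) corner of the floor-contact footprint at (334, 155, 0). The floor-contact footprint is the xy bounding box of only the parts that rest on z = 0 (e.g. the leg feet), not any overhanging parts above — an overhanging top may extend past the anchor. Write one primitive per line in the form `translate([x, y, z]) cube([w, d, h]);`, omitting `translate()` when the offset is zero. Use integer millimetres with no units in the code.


// leg_h = 456 − 40 = 416
translate([334, 155, 416]) cube([1719, 291, 40]);
translate([334, 155, 0]) cube([74, 74, 416]);
translate([334, 372, 0]) cube([74, 74, 416]);
translate([1979, 155, 0]) cube([74, 74, 416]);
translate([1979, 372, 0]) cube([74, 74, 416]);


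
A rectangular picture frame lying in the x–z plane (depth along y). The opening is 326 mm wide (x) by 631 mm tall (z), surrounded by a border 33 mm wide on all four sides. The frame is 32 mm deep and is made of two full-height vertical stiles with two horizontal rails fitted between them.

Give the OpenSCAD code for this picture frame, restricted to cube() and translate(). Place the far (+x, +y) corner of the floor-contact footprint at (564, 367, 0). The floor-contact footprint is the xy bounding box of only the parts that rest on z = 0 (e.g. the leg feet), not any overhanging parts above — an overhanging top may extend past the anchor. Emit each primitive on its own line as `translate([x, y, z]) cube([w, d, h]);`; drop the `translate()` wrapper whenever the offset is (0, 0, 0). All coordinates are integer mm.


translate([172, 335, 0]) cube([33, 32, 697]);
translate([531, 335, 0]) cube([33, 32, 697]);
translate([205, 335, 0]) cube([326, 32, 33]);
translate([205, 335, 664]) cube([326, 32, 33]);


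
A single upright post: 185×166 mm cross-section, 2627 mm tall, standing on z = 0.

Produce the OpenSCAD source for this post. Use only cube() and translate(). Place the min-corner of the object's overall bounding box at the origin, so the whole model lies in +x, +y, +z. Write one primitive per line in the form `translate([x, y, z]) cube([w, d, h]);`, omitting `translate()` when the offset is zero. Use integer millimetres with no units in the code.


cube([185, 166, 2627]);


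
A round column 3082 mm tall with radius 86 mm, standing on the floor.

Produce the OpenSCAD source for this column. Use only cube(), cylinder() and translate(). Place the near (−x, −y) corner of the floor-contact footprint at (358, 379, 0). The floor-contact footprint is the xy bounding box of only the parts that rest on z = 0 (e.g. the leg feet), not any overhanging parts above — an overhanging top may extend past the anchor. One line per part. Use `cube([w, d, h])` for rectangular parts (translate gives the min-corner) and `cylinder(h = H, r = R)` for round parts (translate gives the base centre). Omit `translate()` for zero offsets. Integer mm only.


translate([444, 465, 0]) cylinder(h = 3082, r = 86);


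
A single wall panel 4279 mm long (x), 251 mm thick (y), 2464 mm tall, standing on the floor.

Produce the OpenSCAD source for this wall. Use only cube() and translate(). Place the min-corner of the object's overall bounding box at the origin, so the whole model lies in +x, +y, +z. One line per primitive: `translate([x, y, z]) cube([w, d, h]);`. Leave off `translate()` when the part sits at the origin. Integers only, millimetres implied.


cube([4279, 251, 2464]);


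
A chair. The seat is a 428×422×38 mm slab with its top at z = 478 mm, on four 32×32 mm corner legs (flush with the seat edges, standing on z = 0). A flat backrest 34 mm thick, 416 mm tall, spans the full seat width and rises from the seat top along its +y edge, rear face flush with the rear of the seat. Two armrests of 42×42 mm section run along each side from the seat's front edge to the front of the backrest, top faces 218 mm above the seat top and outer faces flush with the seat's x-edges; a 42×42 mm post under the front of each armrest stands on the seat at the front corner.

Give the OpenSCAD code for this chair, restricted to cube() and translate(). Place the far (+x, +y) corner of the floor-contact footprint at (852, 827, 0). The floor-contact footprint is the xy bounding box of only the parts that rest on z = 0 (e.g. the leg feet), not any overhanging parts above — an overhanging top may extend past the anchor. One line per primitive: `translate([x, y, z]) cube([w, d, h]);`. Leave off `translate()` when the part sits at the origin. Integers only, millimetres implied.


// leg_h = 478 - 38 = 440
// arm post h = 218 - 42 = 176
translate([424, 405, 440]) cube([428, 422, 38]);
translate([424, 405, 0]) cube([32, 32, 440]);
translate([820, 405, 0]) cube([32, 32, 440]);
translate([424, 795, 0]) cube([32, 32, 440]);
translate([820, 795, 0]) cube([32, 32, 440]);
translate([424, 793, 478]) cube([428, 34, 416]);
translate([424, 405, 654]) cube([42, 388, 42]);
translate([810, 405, 654]) cube([42, 388, 42]);
translate([424, 405, 478]) cube([42, 42, 176]);
translate([810, 405, 478]) cube([42, 42, 176]);


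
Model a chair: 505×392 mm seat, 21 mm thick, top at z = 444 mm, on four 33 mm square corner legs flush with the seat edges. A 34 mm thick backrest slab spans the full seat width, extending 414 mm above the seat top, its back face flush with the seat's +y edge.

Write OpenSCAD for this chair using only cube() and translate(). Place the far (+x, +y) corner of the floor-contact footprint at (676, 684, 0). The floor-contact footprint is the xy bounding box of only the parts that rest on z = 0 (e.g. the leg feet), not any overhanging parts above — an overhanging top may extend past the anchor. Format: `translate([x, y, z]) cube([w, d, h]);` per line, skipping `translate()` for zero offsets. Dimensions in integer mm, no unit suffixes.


translate([171, 292, 423]) cube([505, 392, 21]);
translate([171, 292, 0]) cube([33, 33, 423]);
translate([643, 292, 0]) cube([33, 33, 423]);
translate([171, 651, 0]) cube([33, 33, 423]);
translate([643, 651, 0]) cube([33, 33, 423]);
translate([171, 650, 444]) cube([505, 34, 414]);


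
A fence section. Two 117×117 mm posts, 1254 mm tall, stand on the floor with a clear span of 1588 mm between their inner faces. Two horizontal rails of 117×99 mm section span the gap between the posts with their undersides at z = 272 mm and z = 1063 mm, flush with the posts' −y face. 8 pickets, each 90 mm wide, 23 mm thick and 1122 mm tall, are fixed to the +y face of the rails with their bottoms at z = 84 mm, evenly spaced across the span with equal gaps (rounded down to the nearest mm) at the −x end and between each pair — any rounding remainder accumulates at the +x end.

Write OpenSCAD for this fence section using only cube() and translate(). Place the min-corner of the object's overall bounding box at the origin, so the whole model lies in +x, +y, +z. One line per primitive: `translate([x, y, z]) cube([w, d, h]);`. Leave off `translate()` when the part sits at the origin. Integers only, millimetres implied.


cube([117, 117, 1254]);
translate([1705, 0, 0]) cube([117, 117, 1254]);
translate([117, 0, 272]) cube([1588, 117, 99]);
translate([117, 0, 1063]) cube([1588, 117, 99]);
translate([213, 117, 84]) cube([90, 23, 1122]);
translate([399, 117, 84]) cube([90, 23, 1122]);
translate([585, 117, 84]) cube([90, 23, 1122]);
translate([771, 117, 84]) cube([90, 23, 1122]);
translate([957, 117, 84]) cube([90, 23, 1122]);
translate([1143, 117, 84]) cube([90, 23, 1122]);
translate([1329, 117, 84]) cube([90, 23, 1122]);
translate([1515, 117, 84]) cube([90, 23, 1122]);


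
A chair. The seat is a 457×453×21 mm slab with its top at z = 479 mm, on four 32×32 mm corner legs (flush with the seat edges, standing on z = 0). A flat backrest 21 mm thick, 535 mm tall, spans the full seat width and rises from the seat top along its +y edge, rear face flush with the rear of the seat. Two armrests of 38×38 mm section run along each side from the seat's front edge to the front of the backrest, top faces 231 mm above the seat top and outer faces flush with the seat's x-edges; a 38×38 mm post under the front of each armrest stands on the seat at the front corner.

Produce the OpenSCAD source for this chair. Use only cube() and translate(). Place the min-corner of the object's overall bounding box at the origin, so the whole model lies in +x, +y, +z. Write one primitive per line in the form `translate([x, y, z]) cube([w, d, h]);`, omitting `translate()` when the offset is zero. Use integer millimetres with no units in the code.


// leg_h = 479 - 21 = 458
// arm post h = 231 - 38 = 193
translate([0, 0, 458]) cube([457, 453, 21]);
cube([32, 32, 458]);
translate([425, 0, 0]) cube([32, 32, 458]);
translate([0, 421, 0]) cube([32, 32, 458]);
translate([425, 421, 0]) cube([32, 32, 458]);
translate([0, 432, 479]) cube([457, 21, 535]);
translate([0, 0, 672]) cube([38, 432, 38]);
translate([419, 0, 672]) cube([38, 432, 38]);
translate([0, 0, 479]) cube([38, 38, 193]);
translate([419, 0, 479]) cube([38, 38, 193]);


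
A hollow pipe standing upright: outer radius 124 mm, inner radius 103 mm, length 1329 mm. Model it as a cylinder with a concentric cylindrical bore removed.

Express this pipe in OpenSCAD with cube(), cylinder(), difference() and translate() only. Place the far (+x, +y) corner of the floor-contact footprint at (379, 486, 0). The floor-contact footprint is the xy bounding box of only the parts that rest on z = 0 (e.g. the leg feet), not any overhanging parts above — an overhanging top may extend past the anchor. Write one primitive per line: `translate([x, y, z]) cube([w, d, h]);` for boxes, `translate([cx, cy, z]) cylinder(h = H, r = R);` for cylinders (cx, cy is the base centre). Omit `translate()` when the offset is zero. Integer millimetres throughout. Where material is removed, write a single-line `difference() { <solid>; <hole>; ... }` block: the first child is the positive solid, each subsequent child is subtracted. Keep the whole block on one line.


difference() { translate([255, 362, 0]) cylinder(h = 1329, r = 124); translate([255, 362, 0]) cylinder(h = 1329, r = 103); }


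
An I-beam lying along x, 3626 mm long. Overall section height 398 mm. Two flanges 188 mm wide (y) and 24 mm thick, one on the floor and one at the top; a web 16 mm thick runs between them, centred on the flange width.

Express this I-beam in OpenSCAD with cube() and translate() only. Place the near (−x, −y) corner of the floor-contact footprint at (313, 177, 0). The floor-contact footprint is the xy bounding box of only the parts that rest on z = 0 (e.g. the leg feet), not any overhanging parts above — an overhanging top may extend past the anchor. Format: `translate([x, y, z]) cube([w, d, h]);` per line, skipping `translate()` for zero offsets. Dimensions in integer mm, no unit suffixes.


translate([313, 177, 0]) cube([3626, 188, 24]);
translate([313, 263, 24]) cube([3626, 16, 350]);
translate([313, 177, 374]) cube([3626, 188, 24]);


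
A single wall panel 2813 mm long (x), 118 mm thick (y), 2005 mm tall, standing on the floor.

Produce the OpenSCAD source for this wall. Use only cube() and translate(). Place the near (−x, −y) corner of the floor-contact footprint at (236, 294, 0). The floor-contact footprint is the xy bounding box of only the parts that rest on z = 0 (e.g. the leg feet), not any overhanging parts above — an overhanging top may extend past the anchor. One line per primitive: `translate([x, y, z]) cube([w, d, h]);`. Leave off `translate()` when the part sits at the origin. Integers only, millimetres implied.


translate([236, 294, 0]) cube([2813, 118, 2005]);


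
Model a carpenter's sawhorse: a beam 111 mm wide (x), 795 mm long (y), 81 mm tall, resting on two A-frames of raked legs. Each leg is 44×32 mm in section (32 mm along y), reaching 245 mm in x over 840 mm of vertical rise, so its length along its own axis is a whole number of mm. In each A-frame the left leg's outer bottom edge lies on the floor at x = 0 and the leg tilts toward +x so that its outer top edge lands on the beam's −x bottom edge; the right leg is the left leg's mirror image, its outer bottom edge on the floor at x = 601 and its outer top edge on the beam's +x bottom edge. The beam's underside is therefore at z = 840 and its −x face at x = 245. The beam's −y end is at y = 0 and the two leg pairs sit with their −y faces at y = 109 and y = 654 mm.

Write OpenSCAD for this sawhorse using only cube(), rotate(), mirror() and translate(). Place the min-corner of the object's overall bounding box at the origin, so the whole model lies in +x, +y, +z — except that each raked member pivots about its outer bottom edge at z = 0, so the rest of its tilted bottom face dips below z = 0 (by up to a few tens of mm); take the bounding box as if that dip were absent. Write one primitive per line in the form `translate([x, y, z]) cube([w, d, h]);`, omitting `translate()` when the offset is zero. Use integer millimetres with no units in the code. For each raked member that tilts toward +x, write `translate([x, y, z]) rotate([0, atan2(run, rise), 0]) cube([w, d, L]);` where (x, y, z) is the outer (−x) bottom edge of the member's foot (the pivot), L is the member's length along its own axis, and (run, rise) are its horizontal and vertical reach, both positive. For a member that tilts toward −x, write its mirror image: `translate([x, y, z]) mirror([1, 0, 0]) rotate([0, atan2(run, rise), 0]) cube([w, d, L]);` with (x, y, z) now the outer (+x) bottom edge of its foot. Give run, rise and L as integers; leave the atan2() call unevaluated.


translate([245, 0, 840]) cube([111, 795, 81]);
translate([0, 109, 0]) rotate([0, atan2(245, 840), 0]) cube([44, 32, 875]);
translate([601, 109, 0]) mirror([1, 0, 0]) rotate([0, atan2(245, 840), 0]) cube([44, 32, 875]);
translate([0, 654, 0]) rotate([0, atan2(245, 840), 0]) cube([44, 32, 875]);
translate([601, 654, 0]) mirror([1, 0, 0]) rotate([0, atan2(245, 840), 0]) cube([44, 32, 875]);
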